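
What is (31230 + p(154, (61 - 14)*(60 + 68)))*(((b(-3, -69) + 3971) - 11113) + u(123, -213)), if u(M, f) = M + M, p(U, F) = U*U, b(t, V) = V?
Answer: -382698890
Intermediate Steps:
p(U, F) = U²
u(M, f) = 2*M
(31230 + p(154, (61 - 14)*(60 + 68)))*(((b(-3, -69) + 3971) - 11113) + u(123, -213)) = (31230 + 154²)*(((-69 + 3971) - 11113) + 2*123) = (31230 + 23716)*((3902 - 11113) + 246) = 54946*(-7211 + 246) = 54946*(-6965) = -382698890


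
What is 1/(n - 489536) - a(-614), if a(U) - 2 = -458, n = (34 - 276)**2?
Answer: 196523231/430972 ≈ 456.00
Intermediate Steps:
n = 58564 (n = (-242)**2 = 58564)
a(U) = -456 (a(U) = 2 - 458 = -456)
1/(n - 489536) - a(-614) = 1/(58564 - 489536) - 1*(-456) = 1/(-430972) + 456 = -1/430972 + 456 = 196523231/430972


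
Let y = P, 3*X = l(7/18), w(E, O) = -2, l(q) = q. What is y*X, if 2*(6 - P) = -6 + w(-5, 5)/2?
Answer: 133/108 ≈ 1.2315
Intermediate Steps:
X = 7/54 (X = (7/18)/3 = (7*(1/18))/3 = (⅓)*(7/18) = 7/54 ≈ 0.12963)
P = 19/2 (P = 6 - (-6 - 2/2)/2 = 6 - (-6 - 2*½)/2 = 6 - (-6 - 1)/2 = 6 - ½*(-7) = 6 + 7/2 = 19/2 ≈ 9.5000)
y = 19/2 ≈ 9.5000
y*X = (19/2)*(7/54) = 133/108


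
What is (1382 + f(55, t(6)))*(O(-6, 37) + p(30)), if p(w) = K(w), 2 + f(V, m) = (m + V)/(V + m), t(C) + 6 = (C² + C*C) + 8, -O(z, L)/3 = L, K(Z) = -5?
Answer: -160196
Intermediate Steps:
O(z, L) = -3*L
t(C) = 2 + 2*C² (t(C) = -6 + ((C² + C*C) + 8) = -6 + ((C² + C²) + 8) = -6 + (2*C² + 8) = -6 + (8 + 2*C²) = 2 + 2*C²)
f(V, m) = -1 (f(V, m) = -2 + (m + V)/(V + m) = -2 + (V + m)/(V + m) = -2 + 1 = -1)
p(w) = -5
(1382 + f(55, t(6)))*(O(-6, 37) + p(30)) = (1382 - 1)*(-3*37 - 5) = 1381*(-111 - 5) = 1381*(-116) = -160196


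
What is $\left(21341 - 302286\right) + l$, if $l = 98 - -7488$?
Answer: $-273359$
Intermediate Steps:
$l = 7586$ ($l = 98 + 7488 = 7586$)
$\left(21341 - 302286\right) + l = \left(21341 - 302286\right) + 7586 = -280945 + 7586 = -273359$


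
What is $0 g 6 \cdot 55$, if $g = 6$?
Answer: $0$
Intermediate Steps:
$0 g 6 \cdot 55 = 0 \cdot 6 \cdot 6 \cdot 55 = 0 \cdot 6 \cdot 55 = 0 \cdot 55 = 0$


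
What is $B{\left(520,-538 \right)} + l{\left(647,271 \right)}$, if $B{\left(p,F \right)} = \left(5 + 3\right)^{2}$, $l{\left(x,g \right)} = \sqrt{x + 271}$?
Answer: $64 + 3 \sqrt{102} \approx 94.298$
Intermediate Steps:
$l{\left(x,g \right)} = \sqrt{271 + x}$
$B{\left(p,F \right)} = 64$ ($B{\left(p,F \right)} = 8^{2} = 64$)
$B{\left(520,-538 \right)} + l{\left(647,271 \right)} = 64 + \sqrt{271 + 647} = 64 + \sqrt{918} = 64 + 3 \sqrt{102}$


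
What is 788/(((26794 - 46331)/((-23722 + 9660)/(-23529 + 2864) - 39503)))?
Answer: 643256561204/403732105 ≈ 1593.3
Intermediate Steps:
788/(((26794 - 46331)/((-23722 + 9660)/(-23529 + 2864) - 39503))) = 788/((-19537/(-14062/(-20665) - 39503))) = 788/((-19537/(-14062*(-1/20665) - 39503))) = 788/((-19537/(14062/20665 - 39503))) = 788/((-19537/(-816315433/20665))) = 788/((-19537*(-20665/816315433))) = 788/(403732105/816315433) = 788*(816315433/403732105) = 643256561204/403732105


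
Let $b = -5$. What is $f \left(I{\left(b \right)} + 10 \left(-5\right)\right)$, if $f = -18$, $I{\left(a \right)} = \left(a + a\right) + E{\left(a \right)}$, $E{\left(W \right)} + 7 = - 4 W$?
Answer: $846$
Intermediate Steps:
$E{\left(W \right)} = -7 - 4 W$
$I{\left(a \right)} = -7 - 2 a$ ($I{\left(a \right)} = \left(a + a\right) - \left(7 + 4 a\right) = 2 a - \left(7 + 4 a\right) = -7 - 2 a$)
$f \left(I{\left(b \right)} + 10 \left(-5\right)\right) = - 18 \left(\left(-7 - -10\right) + 10 \left(-5\right)\right) = - 18 \left(\left(-7 + 10\right) - 50\right) = - 18 \left(3 - 50\right) = \left(-18\right) \left(-47\right) = 846$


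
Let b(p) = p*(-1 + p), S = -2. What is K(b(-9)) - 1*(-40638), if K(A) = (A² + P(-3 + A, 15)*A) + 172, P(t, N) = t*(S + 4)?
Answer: 64570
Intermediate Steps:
P(t, N) = 2*t (P(t, N) = t*(-2 + 4) = t*2 = 2*t)
K(A) = 172 + A² + A*(-6 + 2*A) (K(A) = (A² + (2*(-3 + A))*A) + 172 = (A² + (-6 + 2*A)*A) + 172 = (A² + A*(-6 + 2*A)) + 172 = 172 + A² + A*(-6 + 2*A))
K(b(-9)) - 1*(-40638) = (172 - (-54)*(-1 - 9) + 3*(-9*(-1 - 9))²) - 1*(-40638) = (172 - (-54)*(-10) + 3*(-9*(-10))²) + 40638 = (172 - 6*90 + 3*90²) + 40638 = (172 - 540 + 3*8100) + 40638 = (172 - 540 + 24300) + 40638 = 23932 + 40638 = 64570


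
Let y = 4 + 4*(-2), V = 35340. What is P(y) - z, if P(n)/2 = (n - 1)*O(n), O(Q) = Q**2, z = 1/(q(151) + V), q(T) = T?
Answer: -5678561/35491 ≈ -160.00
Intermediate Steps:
z = 1/35491 (z = 1/(151 + 35340) = 1/35491 ≈ 2.8176e-5)
y = -4 (y = 4 - 8 = -4)
P(n) = 2*n**2*(-1 + n) (P(n) = 2*((n - 1)*n**2) = 2*((-1 + n)*n**2) = 2*(n**2*(-1 + n)) = 2*n**2*(-1 + n))
P(y) - z = 2*(-4)**2*(-1 - 4) - 1*1/35491 = 2*16*(-5) - 1/35491 = -160 - 1/35491 = -5678561/35491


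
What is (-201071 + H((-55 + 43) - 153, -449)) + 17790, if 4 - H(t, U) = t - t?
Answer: -183277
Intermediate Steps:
H(t, U) = 4 (H(t, U) = 4 - (t - t) = 4 - 1*0 = 4 + 0 = 4)
(-201071 + H((-55 + 43) - 153, -449)) + 17790 = (-201071 + 4) + 17790 = -201067 + 17790 = -183277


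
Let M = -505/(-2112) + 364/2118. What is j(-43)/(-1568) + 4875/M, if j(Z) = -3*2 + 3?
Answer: 1899626034393/160141408 ≈ 11862.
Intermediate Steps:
j(Z) = -3 (j(Z) = -6 + 3 = -3)
M = 102131/248512 (M = -505*(-1/2112) + 364*(1/2118) = 505/2112 + 182/1059 = 102131/248512 ≈ 0.41097)
j(-43)/(-1568) + 4875/M = -3/(-1568) + 4875/(102131/248512) = -3*(-1/1568) + 4875*(248512/102131) = 3/1568 + 1211496000/102131 = 1899626034393/160141408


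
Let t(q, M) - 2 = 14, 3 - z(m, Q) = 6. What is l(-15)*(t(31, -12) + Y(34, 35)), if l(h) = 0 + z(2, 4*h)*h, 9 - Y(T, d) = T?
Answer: -405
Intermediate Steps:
z(m, Q) = -3 (z(m, Q) = 3 - 1*6 = 3 - 6 = -3)
t(q, M) = 16 (t(q, M) = 2 + 14 = 16)
Y(T, d) = 9 - T
l(h) = -3*h (l(h) = 0 - 3*h = -3*h)
l(-15)*(t(31, -12) + Y(34, 35)) = (-3*(-15))*(16 + (9 - 1*34)) = 45*(16 + (9 - 34)) = 45*(16 - 25) = 45*(-9) = -405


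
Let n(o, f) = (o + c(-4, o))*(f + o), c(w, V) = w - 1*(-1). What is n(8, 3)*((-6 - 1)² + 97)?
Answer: 8030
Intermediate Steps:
c(w, V) = 1 + w (c(w, V) = w + 1 = 1 + w)
n(o, f) = (-3 + o)*(f + o) (n(o, f) = (o + (1 - 4))*(f + o) = (o - 3)*(f + o) = (-3 + o)*(f + o))
n(8, 3)*((-6 - 1)² + 97) = (8² - 3*3 - 3*8 + 3*8)*((-6 - 1)² + 97) = (64 - 9 - 24 + 24)*((-7)² + 97) = 55*(49 + 97) = 55*146 = 8030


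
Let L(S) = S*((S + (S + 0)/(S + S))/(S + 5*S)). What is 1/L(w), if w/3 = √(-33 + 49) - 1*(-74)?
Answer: 12/469 ≈ 0.025586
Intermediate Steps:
w = 234 (w = 3*(√(-33 + 49) - 1*(-74)) = 3*(√16 + 74) = 3*(4 + 74) = 3*78 = 234)
L(S) = 1/12 + S/6 (L(S) = S*((S + S/((2*S)))/((6*S))) = S*((S + S*(1/(2*S)))*(1/(6*S))) = S*((S + ½)*(1/(6*S))) = S*((½ + S)*(1/(6*S))) = S*((½ + S)/(6*S)) = 1/12 + S/6)
1/L(w) = 1/(1/12 + (⅙)*234) = 1/(1/12 + 39) = 1/(469/12) = 12/469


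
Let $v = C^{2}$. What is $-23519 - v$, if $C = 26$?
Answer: $-24195$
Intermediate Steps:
$v = 676$ ($v = 26^{2} = 676$)
$-23519 - v = -23519 - 676 = -24195$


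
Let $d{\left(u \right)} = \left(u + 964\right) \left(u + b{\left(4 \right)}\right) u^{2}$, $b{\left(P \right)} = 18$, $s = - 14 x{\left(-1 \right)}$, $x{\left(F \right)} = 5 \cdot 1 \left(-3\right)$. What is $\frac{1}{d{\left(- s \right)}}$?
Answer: $- \frac{1}{6384268800} \approx -1.5663 \cdot 10^{-10}$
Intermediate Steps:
$x{\left(F \right)} = -15$ ($x{\left(F \right)} = 5 \left(-3\right) = -15$)
$s = 210$ ($s = \left(-14\right) \left(-15\right) = 210$)
$d{\left(u \right)} = u^{2} \left(18 + u\right) \left(964 + u\right)$ ($d{\left(u \right)} = \left(u + 964\right) \left(u + 18\right) u^{2} = \left(964 + u\right) \left(18 + u\right) u^{2} = \left(18 + u\right) \left(964 + u\right) u^{2} = u^{2} \left(18 + u\right) \left(964 + u\right)$)
$\frac{1}{d{\left(- s \right)}} = \frac{1}{\left(\left(-1\right) 210\right)^{2} \left(17352 + \left(\left(-1\right) 210\right)^{2} + 982 \left(\left(-1\right) 210\right)\right)} = \frac{1}{\left(-210\right)^{2} \left(17352 + \left(-210\right)^{2} + 982 \left(-210\right)\right)} = \frac{1}{44100 \left(17352 + 44100 - 206220\right)} = \frac{1}{44100 \left(-144768\right)} = \frac{1}{-6384268800} = - \frac{1}{6384268800}$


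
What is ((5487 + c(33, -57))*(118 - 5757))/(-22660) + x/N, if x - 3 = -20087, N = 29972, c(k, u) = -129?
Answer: 113138971403/84895690 ≈ 1332.7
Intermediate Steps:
x = -20084 (x = 3 - 20087 = -20084)
((5487 + c(33, -57))*(118 - 5757))/(-22660) + x/N = ((5487 - 129)*(118 - 5757))/(-22660) - 20084/29972 = (5358*(-5639))*(-1/22660) - 20084*1/29972 = -30213762*(-1/22660) - 5021/7493 = 15106881/11330 - 5021/7493 = 113138971403/84895690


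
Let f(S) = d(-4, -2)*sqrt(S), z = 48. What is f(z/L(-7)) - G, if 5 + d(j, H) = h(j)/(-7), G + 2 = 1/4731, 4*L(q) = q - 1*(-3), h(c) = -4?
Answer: 9461/4731 - 124*I*sqrt(3)/7 ≈ 1.9998 - 30.682*I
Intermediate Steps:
L(q) = 3/4 + q/4 (L(q) = (q - 1*(-3))/4 = (q + 3)/4 = (3 + q)/4 = 3/4 + q/4)
G = -9461/4731 (G = -2 + 1/4731 = -9461/4731 ≈ -1.9998)
d(j, H) = -31/7 (d(j, H) = -5 - 4/(-7) = -5 - 4*(-1/7) = -5 + 4/7 = -31/7)
f(S) = -31*sqrt(S)/7
f(z/L(-7)) - G = -31*4*I*sqrt(3)/7 - 1*(-9461/4731) = -31*4*I*sqrt(3)/7 + 9461/4731 = -124*I*sqrt(3)/7 + 9461/4731 = 9461/4731 - 124*I*sqrt(3)/7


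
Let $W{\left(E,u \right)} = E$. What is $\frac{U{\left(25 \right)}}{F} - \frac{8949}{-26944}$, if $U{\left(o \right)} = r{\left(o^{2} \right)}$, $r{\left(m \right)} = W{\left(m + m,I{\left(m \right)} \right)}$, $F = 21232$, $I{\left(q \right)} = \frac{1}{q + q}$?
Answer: $\frac{13980323}{35754688} \approx 0.39101$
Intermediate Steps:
$I{\left(q \right)} = \frac{1}{2 q}$
$r{\left(m \right)} = 2 m$ ($r{\left(m \right)} = m + m = 2 m$)
$U{\left(o \right)} = 2 o^{2}$
$\frac{U{\left(25 \right)}}{F} - \frac{8949}{-26944} = \frac{2 \cdot 25^{2}}{21232} - \frac{8949}{-26944} = 2 \cdot 625 \cdot \frac{1}{21232} - - \frac{8949}{26944} = 1250 \cdot \frac{1}{21232} + \frac{8949}{26944} = \frac{625}{10616} + \frac{8949}{26944} = \frac{13980323}{35754688}$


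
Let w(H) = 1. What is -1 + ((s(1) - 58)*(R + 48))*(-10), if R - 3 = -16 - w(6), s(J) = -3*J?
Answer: 20739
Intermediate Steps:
R = -14 (R = 3 + (-16 - 1*1) = 3 + (-16 - 1) = 3 - 17 = -14)
-1 + ((s(1) - 58)*(R + 48))*(-10) = -1 + ((-3*1 - 58)*(-14 + 48))*(-10) = -1 + ((-3 - 58)*34)*(-10) = -1 - 61*34*(-10) = -1 - 2074*(-10) = -1 + 20740 = 20739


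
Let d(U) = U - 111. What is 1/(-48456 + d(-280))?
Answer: -1/48847 ≈ -2.0472e-5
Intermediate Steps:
d(U) = -111 + U
1/(-48456 + d(-280)) = 1/(-48456 + (-111 - 280)) = 1/(-48456 - 391) = 1/(-48847) = -1/48847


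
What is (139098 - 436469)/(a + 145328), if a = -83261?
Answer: -297371/62067 ≈ -4.7911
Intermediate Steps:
(139098 - 436469)/(a + 145328) = (139098 - 436469)/(-83261 + 145328) = -297371/62067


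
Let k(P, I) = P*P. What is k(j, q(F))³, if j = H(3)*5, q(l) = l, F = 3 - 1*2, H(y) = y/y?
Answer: 15625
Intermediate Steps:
H(y) = 1
F = 1 (F = 3 - 2 = 1)
j = 5 (j = 1*5 = 5)
k(P, I) = P²
k(j, q(F))³ = (5²)³ = 25³ = 15625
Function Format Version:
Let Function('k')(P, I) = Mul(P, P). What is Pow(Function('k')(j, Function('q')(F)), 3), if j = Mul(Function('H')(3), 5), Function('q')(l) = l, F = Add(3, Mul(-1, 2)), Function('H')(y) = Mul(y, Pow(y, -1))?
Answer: 15625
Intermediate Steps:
Function('H')(y) = 1
F = 1 (F = Add(3, -2) = 1)
j = 5 (j = Mul(1, 5) = 5)
Function('k')(P, I) = Pow(P, 2)
Pow(Function('k')(j, Function('q')(F)), 3) = Pow(Pow(5, 2), 3) = Pow(25, 3) = 15625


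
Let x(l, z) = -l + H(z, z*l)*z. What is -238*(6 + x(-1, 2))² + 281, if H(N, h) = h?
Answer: -1861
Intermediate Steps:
x(l, z) = -l + l*z² (x(l, z) = -l + (z*l)*z = -l + (l*z)*z = -l + l*z²)
-238*(6 + x(-1, 2))² + 281 = -238*(6 - (-1 + 2²))² + 281 = -238*(6 - (-1 + 4))² + 281 = -238*(6 - 1*3)² + 281 = -238*(6 - 3)² + 281 = -238*3² + 281 = -238*9 + 281 = -2142 + 281 = -1861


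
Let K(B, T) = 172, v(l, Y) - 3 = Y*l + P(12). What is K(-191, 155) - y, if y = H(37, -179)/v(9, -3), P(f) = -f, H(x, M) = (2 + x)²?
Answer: 857/4 ≈ 214.25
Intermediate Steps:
v(l, Y) = -9 + Y*l (v(l, Y) = 3 + (Y*l - 1*12) = 3 + (Y*l - 12) = 3 + (-12 + Y*l) = -9 + Y*l)
y = -169/4 (y = (2 + 37)²/(-9 - 3*9) = 39²/(-9 - 27) = 1521/(-36) = 1521*(-1/36) = -169/4 ≈ -42.250)
K(-191, 155) - y = 172 - 1*(-169/4) = 172 + 169/4 = 857/4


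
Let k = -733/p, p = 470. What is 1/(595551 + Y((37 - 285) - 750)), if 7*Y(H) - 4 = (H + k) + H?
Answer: 3290/1958425817 ≈ 1.6799e-6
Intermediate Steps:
k = -733/470 ≈ -1.5596
Y(H) = 1147/3290 + 2*H/7 (Y(H) = 4/7 + ((H - 733/470) + H)/7 = 4/7 + ((-733/470 + H) + H)/7 = 4/7 + (-733/470 + 2*H)/7 = 4/7 + (-733/3290 + 2*H/7) = 1147/3290 + 2*H/7)
1/(595551 + Y((37 - 285) - 750)) = 1/(595551 + (1147/3290 + 2*((37 - 285) - 750)/7)) = 1/(595551 + (1147/3290 + 2*(-248 - 750)/7)) = 1/(595551 + (1147/3290 + (2/7)*(-998))) = 1/(595551 + (1147/3290 - 1996/7)) = 1/(595551 - 936973/3290) = 1/(1958425817/3290) = 3290/1958425817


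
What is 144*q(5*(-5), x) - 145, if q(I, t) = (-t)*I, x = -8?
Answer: -28945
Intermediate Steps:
q(I, t) = -I*t
144*q(5*(-5), x) - 145 = 144*(-1*5*(-5)*(-8)) - 145 = 144*(-1*(-25)*(-8)) - 145 = 144*(-200) - 145 = -28800 - 145 = -28945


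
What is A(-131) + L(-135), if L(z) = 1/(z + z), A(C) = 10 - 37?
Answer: -7291/270 ≈ -27.004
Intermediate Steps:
A(C) = -27
L(z) = 1/(2*z)
A(-131) + L(-135) = -27 + (½)/(-135) = -27 + (½)*(-1/135) = -27 - 1/270 = -7291/270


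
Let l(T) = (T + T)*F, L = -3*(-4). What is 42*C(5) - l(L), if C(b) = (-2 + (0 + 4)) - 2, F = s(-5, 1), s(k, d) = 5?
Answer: -120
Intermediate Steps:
F = 5
L = 12
C(b) = 0 (C(b) = (-2 + 4) - 2 = 2 - 2 = 0)
l(T) = 10*T (l(T) = (T + T)*5 = (2*T)*5 = 10*T)
42*C(5) - l(L) = 42*0 - 10*12 = 0 - 1*120 = 0 - 120 = -120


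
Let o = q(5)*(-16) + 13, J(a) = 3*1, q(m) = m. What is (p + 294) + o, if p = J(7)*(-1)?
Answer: 224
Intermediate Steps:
J(a) = 3
o = -67 (o = 5*(-16) + 13 = -80 + 13 = -67)
p = -3 (p = 3*(-1) = -3)
(p + 294) + o = (-3 + 294) - 67 = 291 - 67 = 224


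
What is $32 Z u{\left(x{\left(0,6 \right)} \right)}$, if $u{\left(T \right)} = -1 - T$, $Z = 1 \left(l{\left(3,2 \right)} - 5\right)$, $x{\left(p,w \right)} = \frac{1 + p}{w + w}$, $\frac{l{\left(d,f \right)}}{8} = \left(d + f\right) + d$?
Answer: $- \frac{6136}{3} \approx -2045.3$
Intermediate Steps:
$l{\left(d,f \right)} = 8 f + 16 d$ ($l{\left(d,f \right)} = 8 \left(\left(d + f\right) + d\right) = 8 \left(f + 2 d\right) = 8 f + 16 d$)
$x{\left(p,w \right)} = \frac{1 + p}{2 w}$
$Z = 59$ ($Z = 1 \left(\left(8 \cdot 2 + 16 \cdot 3\right) - 5\right) = 1 \left(\left(16 + 48\right) - 5\right) = 1 \left(64 - 5\right) = 1 \cdot 59 = 59$)
$32 Z u{\left(x{\left(0,6 \right)} \right)} = 32 \cdot 59 \left(-1 - \frac{1 + 0}{2 \cdot 6}\right) = 1888 \left(-1 - \frac{1}{2} \cdot \frac{1}{6} \cdot 1\right) = 1888 \left(-1 - \frac{1}{12}\right) = 1888 \left(- \frac{13}{12}\right) = - \frac{6136}{3}$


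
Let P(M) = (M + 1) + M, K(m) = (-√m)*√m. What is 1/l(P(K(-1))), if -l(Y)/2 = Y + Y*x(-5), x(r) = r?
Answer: 1/24 ≈ 0.041667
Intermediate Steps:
K(m) = -m
P(M) = 1 + 2*M (P(M) = (1 + M) + M = 1 + 2*M)
l(Y) = 8*Y (l(Y) = -2*(Y + Y*(-5)) = -2*(Y - 5*Y) = -(-8)*Y = 8*Y)
1/l(P(K(-1))) = 1/(8*(1 + 2*(-1*(-1)))) = 1/(8*(1 + 2*1)) = 1/(8*(1 + 2)) = 1/(8*3) = 1/24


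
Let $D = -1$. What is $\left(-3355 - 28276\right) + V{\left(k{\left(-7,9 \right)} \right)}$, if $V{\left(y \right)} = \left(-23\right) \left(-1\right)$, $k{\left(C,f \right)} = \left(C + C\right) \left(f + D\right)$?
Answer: $-31608$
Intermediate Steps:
$k{\left(C,f \right)} = 2 C \left(-1 + f\right)$ ($k{\left(C,f \right)} = \left(C + C\right) \left(f - 1\right) = 2 C \left(-1 + f\right)$)
$V{\left(y \right)} = 23$
$\left(-3355 - 28276\right) + V{\left(k{\left(-7,9 \right)} \right)} = \left(-3355 - 28276\right) + 23 = -31631 + 23 = -31608$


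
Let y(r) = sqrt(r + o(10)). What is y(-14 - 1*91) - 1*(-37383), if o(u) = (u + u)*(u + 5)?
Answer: 37383 + sqrt(195) ≈ 37397.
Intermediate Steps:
o(u) = 2*u*(5 + u) (o(u) = (2*u)*(5 + u) = 2*u*(5 + u))
y(r) = sqrt(300 + r) (y(r) = sqrt(r + 2*10*(5 + 10)) = sqrt(r + 2*10*15) = sqrt(r + 300) = sqrt(300 + r))
y(-14 - 1*91) - 1*(-37383) = sqrt(300 + (-14 - 1*91)) - 1*(-37383) = sqrt(300 + (-14 - 91)) + 37383 = sqrt(300 - 105) + 37383 = sqrt(195) + 37383 = 37383 + sqrt(195)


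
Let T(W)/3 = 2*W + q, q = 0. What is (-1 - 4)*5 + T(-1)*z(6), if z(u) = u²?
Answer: -241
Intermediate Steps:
T(W) = 6*W (T(W) = 3*(2*W + 0) = 3*(2*W) = 6*W)
(-1 - 4)*5 + T(-1)*z(6) = (-1 - 4)*5 + (6*(-1))*6² = -5*5 - 6*36 = -25 - 216 = -241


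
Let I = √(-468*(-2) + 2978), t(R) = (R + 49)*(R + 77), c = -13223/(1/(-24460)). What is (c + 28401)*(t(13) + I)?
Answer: 1804923433980 + 323462981*√3914 ≈ 1.8252e+12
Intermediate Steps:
c = 323434580 (c = -13223/(-1/24460) = -13223*(-24460) = 323434580)
t(R) = (49 + R)*(77 + R)
I = √3914 (I = √(936 + 2978) = √3914 ≈ 62.562)
(c + 28401)*(t(13) + I) = (323434580 + 28401)*((3773 + 13² + 126*13) + √3914) = 323462981*((3773 + 169 + 1638) + √3914) = 323462981*(5580 + √3914) = 1804923433980 + 323462981*√3914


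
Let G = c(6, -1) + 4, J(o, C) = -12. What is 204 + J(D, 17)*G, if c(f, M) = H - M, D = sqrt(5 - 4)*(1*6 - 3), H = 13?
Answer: -12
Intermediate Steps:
D = 3 (D = sqrt(1)*(6 - 3) = 1*3 = 3)
c(f, M) = 13 - M
G = 18 (G = (13 - 1*(-1)) + 4 = (13 + 1) + 4 = 14 + 4 = 18)
204 + J(D, 17)*G = 204 - 12*18 = 204 - 216 = -12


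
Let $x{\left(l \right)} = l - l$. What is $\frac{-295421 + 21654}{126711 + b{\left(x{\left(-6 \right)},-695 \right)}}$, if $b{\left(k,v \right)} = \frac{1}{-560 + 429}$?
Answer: $- \frac{35863477}{16599140} \approx -2.1606$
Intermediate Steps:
$x{\left(l \right)} = 0$
$b{\left(k,v \right)} = - \frac{1}{131}$ ($b{\left(k,v \right)} = \frac{1}{-131} = - \frac{1}{131}$)
$\frac{-295421 + 21654}{126711 + b{\left(x{\left(-6 \right)},-695 \right)}} = \frac{-295421 + 21654}{126711 - \frac{1}{131}} = - \frac{273767}{\frac{16599140}{131}} = \left(-273767\right) \frac{131}{16599140} = - \frac{35863477}{16599140}$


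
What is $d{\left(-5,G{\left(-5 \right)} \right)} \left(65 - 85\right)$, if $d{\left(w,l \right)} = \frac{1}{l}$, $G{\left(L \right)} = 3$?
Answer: $- \frac{20}{3} \approx -6.6667$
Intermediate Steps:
$d{\left(-5,G{\left(-5 \right)} \right)} \left(65 - 85\right) = \frac{65 - 85}{3} = \frac{1}{3} \left(-20\right) = - \frac{20}{3}$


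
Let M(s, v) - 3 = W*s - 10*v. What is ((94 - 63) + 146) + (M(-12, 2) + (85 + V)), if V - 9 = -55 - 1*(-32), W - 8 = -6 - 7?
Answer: 291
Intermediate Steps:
W = -5 (W = 8 + (-6 - 7) = 8 - 13 = -5)
V = -14 (V = 9 + (-55 - 1*(-32)) = 9 + (-55 + 32) = 9 - 23 = -14)
M(s, v) = 3 - 10*v - 5*s (M(s, v) = 3 + (-5*s - 10*v) = 3 + (-10*v - 5*s) = 3 - 10*v - 5*s)
((94 - 63) + 146) + (M(-12, 2) + (85 + V)) = ((94 - 63) + 146) + ((3 - 10*2 - 5*(-12)) + (85 - 14)) = (31 + 146) + ((3 - 20 + 60) + 71) = 177 + (43 + 71) = 177 + 114 = 291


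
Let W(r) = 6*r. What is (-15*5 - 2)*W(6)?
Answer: -2772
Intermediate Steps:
(-15*5 - 2)*W(6) = (-15*5 - 2)*(6*6) = (-75 - 2)*36 = -77*36 = -2772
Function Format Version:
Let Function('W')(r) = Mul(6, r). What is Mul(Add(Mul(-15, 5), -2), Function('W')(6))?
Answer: -2772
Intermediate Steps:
Mul(Add(Mul(-15, 5), -2), Function('W')(6)) = Mul(Add(Mul(-15, 5), -2), Mul(6, 6)) = Mul(Add(-75, -2), 36) = Mul(-77, 36) = -2772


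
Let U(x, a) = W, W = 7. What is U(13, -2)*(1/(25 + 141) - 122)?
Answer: -141757/166 ≈ -853.96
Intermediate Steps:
U(x, a) = 7
U(13, -2)*(1/(25 + 141) - 122) = 7*(1/(25 + 141) - 122) = 7*(1/166 - 122) = 7*(-20251/166) = -141757/166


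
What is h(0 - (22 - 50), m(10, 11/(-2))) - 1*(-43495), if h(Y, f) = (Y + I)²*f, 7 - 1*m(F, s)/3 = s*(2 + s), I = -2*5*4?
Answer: 38203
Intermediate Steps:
I = -40 (I = -10*4 = -40)
m(F, s) = 21 - 3*s*(2 + s)
h(Y, f) = f*(-40 + Y)² (h(Y, f) = (Y - 40)²*f = (-40 + Y)²*f = f*(-40 + Y)²)
h(0 - (22 - 50), m(10, 11/(-2))) - 1*(-43495) = (21 - 66/(-2) - 3*(11/(-2))²)*(-40 + (0 - (22 - 50)))² - 1*(-43495) = (21 - 66*(-1)/2 - 3*(11*(-½))²)*(-40 + (0 - 1*(-28)))² + 43495 = (21 - 6*(-11/2) - 3*(-11/2)²)*(-40 + (0 + 28))² + 43495 = (21 + 33 - 3*121/4)*(-40 + 28)² + 43495 = (21 + 33 - 363/4)*(-12)² + 43495 = -147/4*144 + 43495 = -5292 + 43495 = 38203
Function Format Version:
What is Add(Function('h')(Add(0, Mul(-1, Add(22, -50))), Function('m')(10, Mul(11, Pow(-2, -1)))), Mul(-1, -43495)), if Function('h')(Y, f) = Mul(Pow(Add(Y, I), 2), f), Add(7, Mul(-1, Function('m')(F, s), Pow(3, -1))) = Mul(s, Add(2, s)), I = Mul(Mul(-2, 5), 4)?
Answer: 38203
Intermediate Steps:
I = -40 (I = Mul(-10, 4) = -40)
Function('m')(F, s) = Add(21, Mul(-3, s, Add(2, s))) (Function('m')(F, s) = Add(21, Mul(-3, Mul(s, Add(2, s)))) = Add(21, Mul(-3, s, Add(2, s))))
Function('h')(Y, f) = Mul(f, Pow(Add(-40, Y), 2)) (Function('h')(Y, f) = Mul(Pow(Add(Y, -40), 2), f) = Mul(Pow(Add(-40, Y), 2), f) = Mul(f, Pow(Add(-40, Y), 2)))
Add(Function('h')(Add(0, Mul(-1, Add(22, -50))), Function('m')(10, Mul(11, Pow(-2, -1)))), Mul(-1, -43495)) = Add(Mul(Add(21, Mul(-6, Mul(11, Pow(-2, -1))), Mul(-3, Pow(Mul(11, Pow(-2, -1)), 2))), Pow(Add(-40, Add(0, Mul(-1, Add(22, -50)))), 2)), Mul(-1, -43495)) = Add(Mul(Add(21, Mul(-6, Mul(11, Rational(-1, 2))), Mul(-3, Pow(Mul(11, Rational(-1, 2)), 2))), Pow(Add(-40, Add(0, Mul(-1, -28))), 2)), 43495) = Add(Mul(Add(21, Mul(-6, Rational(-11, 2)), Mul(-3, Pow(Rational(-11, 2), 2))), Pow(Add(-40, Add(0, 28)), 2)), 43495) = Add(Mul(Add(21, 33, Mul(-3, Rational(121, 4))), Pow(Add(-40, 28), 2)), 43495) = Add(Mul(Add(21, 33, Rational(-363, 4)), Pow(-12, 2)), 43495) = Add(Mul(Rational(-147, 4), 144), 43495) = Add(-5292, 43495) = 38203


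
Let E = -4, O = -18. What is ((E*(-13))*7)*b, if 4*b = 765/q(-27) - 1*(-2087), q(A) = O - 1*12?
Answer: 375193/2 ≈ 1.8760e+5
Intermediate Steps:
q(A) = -30 (q(A) = -18 - 1*12 = -18 - 12 = -30)
b = 4123/8 (b = (765/(-30) - 1*(-2087))/4 = (765*(-1/30) + 2087)/4 = (-51/2 + 2087)/4 = (¼)*(4123/2) = 4123/8 ≈ 515.38)
((E*(-13))*7)*b = (-4*(-13)*7)*(4123/8) = (52*7)*(4123/8) = 364*(4123/8) = 375193/2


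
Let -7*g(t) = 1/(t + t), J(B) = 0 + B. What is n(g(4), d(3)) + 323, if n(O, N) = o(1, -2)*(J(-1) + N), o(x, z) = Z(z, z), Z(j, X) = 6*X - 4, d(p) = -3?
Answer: 387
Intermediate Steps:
J(B) = B
Z(j, X) = -4 + 6*X
o(x, z) = -4 + 6*z
g(t) = -1/(14*t) (g(t) = -1/(7*(t + t)) = -1/(2*t)/7 = -1/(14*t))
n(O, N) = 16 - 16*N (n(O, N) = (-4 + 6*(-2))*(-1 + N) = (-4 - 12)*(-1 + N) = -16*(-1 + N) = 16 - 16*N)
n(g(4), d(3)) + 323 = (16 - 16*(-3)) + 323 = (16 + 48) + 323 = 64 + 323 = 387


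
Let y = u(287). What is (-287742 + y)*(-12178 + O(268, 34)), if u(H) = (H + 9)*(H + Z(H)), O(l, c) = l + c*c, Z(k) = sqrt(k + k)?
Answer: 2180803660 - 3183184*sqrt(574) ≈ 2.1045e+9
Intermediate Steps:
Z(k) = sqrt(2)*sqrt(k) (Z(k) = sqrt(2*k) = sqrt(2)*sqrt(k))
O(l, c) = l + c**2
u(H) = (9 + H)*(H + sqrt(2)*sqrt(H)) (u(H) = (H + 9)*(H + sqrt(2)*sqrt(H)) = (9 + H)*(H + sqrt(2)*sqrt(H)))
y = 84952 + 296*sqrt(574) (y = 287**2 + 9*287 + sqrt(2)*287**(3/2) + 9*sqrt(2)*sqrt(287) = 82369 + 2583 + sqrt(2)*(287*sqrt(287)) + 9*sqrt(574) = 82369 + 2583 + 287*sqrt(574) + 9*sqrt(574) = 84952 + 296*sqrt(574) ≈ 92044.)
(-287742 + y)*(-12178 + O(268, 34)) = (-287742 + (84952 + 296*sqrt(574)))*(-12178 + (268 + 34**2)) = (-202790 + 296*sqrt(574))*(-12178 + (268 + 1156)) = (-202790 + 296*sqrt(574))*(-12178 + 1424) = (-202790 + 296*sqrt(574))*(-10754) = 2180803660 - 3183184*sqrt(574)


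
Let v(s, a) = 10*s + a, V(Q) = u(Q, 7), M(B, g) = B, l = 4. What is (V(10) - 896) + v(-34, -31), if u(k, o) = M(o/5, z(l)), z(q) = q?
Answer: -6328/5 ≈ -1265.6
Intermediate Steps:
u(k, o) = o/5
V(Q) = 7/5 (V(Q) = (1/5)*7 = 7/5)
v(s, a) = a + 10*s
(V(10) - 896) + v(-34, -31) = (7/5 - 896) + (-31 + 10*(-34)) = -4473/5 + (-31 - 340) = -4473/5 - 371 = -6328/5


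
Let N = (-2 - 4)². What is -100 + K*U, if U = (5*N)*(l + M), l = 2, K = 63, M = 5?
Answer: 79280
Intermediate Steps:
N = 36 (N = (-6)² = 36)
U = 1260 (U = (5*36)*(2 + 5) = 180*7 = 1260)
-100 + K*U = -100 + 63*1260 = -100 + 79380 = 79280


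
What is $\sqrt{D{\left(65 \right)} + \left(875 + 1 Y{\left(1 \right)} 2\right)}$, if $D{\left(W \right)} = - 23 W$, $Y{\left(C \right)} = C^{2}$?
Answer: $i \sqrt{618} \approx 24.86 i$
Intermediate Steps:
$\sqrt{D{\left(65 \right)} + \left(875 + 1 Y{\left(1 \right)} 2\right)} = \sqrt{\left(-23\right) 65 + \left(875 + 1 \cdot 1^{2} \cdot 2\right)} = \sqrt{-1495 + \left(875 + 1 \cdot 1 \cdot 2\right)} = \sqrt{-1495 + \left(875 + 1 \cdot 2\right)} = \sqrt{-1495 + \left(875 + 2\right)} = \sqrt{-1495 + 877} = \sqrt{-618} = i \sqrt{618}$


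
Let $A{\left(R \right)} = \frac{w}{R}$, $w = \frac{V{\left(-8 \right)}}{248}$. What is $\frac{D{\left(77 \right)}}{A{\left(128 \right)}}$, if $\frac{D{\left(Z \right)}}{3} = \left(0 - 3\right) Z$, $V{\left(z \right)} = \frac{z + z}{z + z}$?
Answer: $-21998592$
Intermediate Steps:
$V{\left(z \right)} = 1$ ($V{\left(z \right)} = \frac{2 z}{2 z} = 2 z \frac{1}{2 z} = 1$)
$D{\left(Z \right)} = - 9 Z$ ($D{\left(Z \right)} = 3 \left(0 - 3\right) Z = 3 \left(- 3 Z\right) = - 9 Z$)
$w = \frac{1}{248}$ ($w = 1 \cdot \frac{1}{248} = \frac{1}{248} \approx 0.0040323$)
$A{\left(R \right)} = \frac{1}{248 R}$
$\frac{D{\left(77 \right)}}{A{\left(128 \right)}} = \frac{\left(-9\right) 77}{\frac{1}{248} \cdot \frac{1}{128}} = - \frac{693}{\frac{1}{248} \cdot \frac{1}{128}} = - 693 \frac{1}{\frac{1}{31744}} = \left(-693\right) 31744 = -21998592$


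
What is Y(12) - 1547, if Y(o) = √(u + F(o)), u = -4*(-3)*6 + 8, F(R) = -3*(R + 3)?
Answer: -1547 + √35 ≈ -1541.1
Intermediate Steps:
F(R) = -9 - 3*R (F(R) = -3*(3 + R) = -9 - 3*R)
u = 80 (u = 12*6 + 8 = 72 + 8 = 80)
Y(o) = √(71 - 3*o) (Y(o) = √(80 + (-9 - 3*o)) = √(71 - 3*o))
Y(12) - 1547 = √(71 - 3*12) - 1547 = √(71 - 36) - 1547 = √35 - 1547 = -1547 + √35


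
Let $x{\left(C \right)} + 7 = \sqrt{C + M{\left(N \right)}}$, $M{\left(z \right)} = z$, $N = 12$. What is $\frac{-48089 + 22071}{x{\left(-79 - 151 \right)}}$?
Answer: $\frac{182126}{267} + \frac{26018 i \sqrt{218}}{267} \approx 682.12 + 1438.8 i$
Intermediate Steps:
$x{\left(C \right)} = -7 + \sqrt{12 + C}$ ($x{\left(C \right)} = -7 + \sqrt{C + 12} = -7 + \sqrt{12 + C}$)
$\frac{-48089 + 22071}{x{\left(-79 - 151 \right)}} = \frac{-48089 + 22071}{-7 + \sqrt{12 - 230}} = - \frac{26018}{-7 + \sqrt{12 - 230}} = - \frac{26018}{-7 + \sqrt{-218}} = - \frac{26018}{-7 + i \sqrt{218}}$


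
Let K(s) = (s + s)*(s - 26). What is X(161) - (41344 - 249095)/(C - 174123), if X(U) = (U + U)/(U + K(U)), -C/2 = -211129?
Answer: 56796791/67244585 ≈ 0.84463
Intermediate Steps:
C = 422258 (C = -2*(-211129) = 422258)
K(s) = 2*s*(-26 + s) (K(s) = (2*s)*(-26 + s) = 2*s*(-26 + s))
X(U) = 2*U/(U + 2*U*(-26 + U)) (X(U) = (U + U)/(U + 2*U*(-26 + U)) = (2*U)/(U + 2*U*(-26 + U)) = 2*U/(U + 2*U*(-26 + U)))
X(161) - (41344 - 249095)/(C - 174123) = 2/(-51 + 2*161) - (41344 - 249095)/(422258 - 174123) = 2/(-51 + 322) - (-207751)/248135 = 2/271 - (-207751)/248135 = 2*(1/271) - 1*(-207751/248135) = 2/271 + 207751/248135 = 56796791/67244585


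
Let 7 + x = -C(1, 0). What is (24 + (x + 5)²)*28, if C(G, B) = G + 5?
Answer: 2464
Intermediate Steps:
C(G, B) = 5 + G
x = -13 (x = -7 - (5 + 1) = -7 - 1*6 = -7 - 6 = -13)
(24 + (x + 5)²)*28 = (24 + (-13 + 5)²)*28 = (24 + (-8)²)*28 = (24 + 64)*28 = 88*28 = 2464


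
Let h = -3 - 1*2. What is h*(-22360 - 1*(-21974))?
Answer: 1930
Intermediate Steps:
h = -5 (h = -3 - 2 = -5)
h*(-22360 - 1*(-21974)) = -5*(-22360 - 1*(-21974)) = -5*(-22360 + 21974) = -5*(-386) = 1930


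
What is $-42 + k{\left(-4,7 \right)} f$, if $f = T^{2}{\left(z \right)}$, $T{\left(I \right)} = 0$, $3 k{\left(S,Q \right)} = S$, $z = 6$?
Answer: $-42$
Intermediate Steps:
$k{\left(S,Q \right)} = \frac{S}{3}$
$f = 0$ ($f = 0^{2} = 0$)
$-42 + k{\left(-4,7 \right)} f = -42 + \frac{1}{3} \left(-4\right) 0 = -42 - 0 = -42 + 0 = -42$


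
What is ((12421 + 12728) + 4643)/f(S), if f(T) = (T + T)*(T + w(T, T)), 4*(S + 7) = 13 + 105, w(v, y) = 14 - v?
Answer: 2128/45 ≈ 47.289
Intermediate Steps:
S = 45/2 (S = -7 + (13 + 105)/4 = -7 + (¼)*118 = -7 + 59/2 = 45/2 ≈ 22.500)
f(T) = 28*T (f(T) = (T + T)*(T + (14 - T)) = (2*T)*14 = 28*T)
((12421 + 12728) + 4643)/f(S) = ((12421 + 12728) + 4643)/((28*(45/2))) = (25149 + 4643)/630 = 29792*(1/630) = 2128/45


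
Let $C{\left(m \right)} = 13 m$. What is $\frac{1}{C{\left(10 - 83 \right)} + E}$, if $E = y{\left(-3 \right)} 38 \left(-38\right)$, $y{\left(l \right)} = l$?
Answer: $\frac{1}{3383} \approx 0.0002956$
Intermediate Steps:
$E = 4332$ ($E = \left(-3\right) 38 \left(-38\right) = \left(-114\right) \left(-38\right) = 4332$)
$\frac{1}{C{\left(10 - 83 \right)} + E} = \frac{1}{13 \left(10 - 83\right) + 4332} = \frac{1}{13 \left(-73\right) + 4332} = \frac{1}{-949 + 4332} = \frac{1}{3383}$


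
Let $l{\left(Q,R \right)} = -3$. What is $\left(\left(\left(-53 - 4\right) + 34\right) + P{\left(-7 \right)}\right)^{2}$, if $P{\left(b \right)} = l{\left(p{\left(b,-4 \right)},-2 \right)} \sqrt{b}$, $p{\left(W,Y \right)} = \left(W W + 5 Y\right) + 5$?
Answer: $466 + 138 i \sqrt{7} \approx 466.0 + 365.11 i$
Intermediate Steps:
$p{\left(W,Y \right)} = 5 + W^{2} + 5 Y$ ($p{\left(W,Y \right)} = \left(W^{2} + 5 Y\right) + 5 = 5 + W^{2} + 5 Y$)
$P{\left(b \right)} = - 3 \sqrt{b}$
$\left(\left(\left(-53 - 4\right) + 34\right) + P{\left(-7 \right)}\right)^{2} = \left(\left(\left(-53 - 4\right) + 34\right) - 3 \sqrt{-7}\right)^{2} = \left(\left(-57 + 34\right) - 3 i \sqrt{7}\right)^{2} = \left(-23 - 3 i \sqrt{7}\right)^{2}$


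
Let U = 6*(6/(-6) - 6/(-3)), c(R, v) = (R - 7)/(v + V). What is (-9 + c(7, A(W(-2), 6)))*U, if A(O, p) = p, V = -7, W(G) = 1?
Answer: -54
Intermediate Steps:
c(R, v) = (-7 + R)/(-7 + v) (c(R, v) = (R - 7)/(v - 7) = (-7 + R)/(-7 + v))
U = 6 (U = 6*(6*(-⅙) - 6*(-⅓)) = 6*(-1 + 2) = 6*1 = 6)
(-9 + c(7, A(W(-2), 6)))*U = (-9 + (-7 + 7)/(-7 + 6))*6 = (-9 + 0/(-1))*6 = (-9 - 1*0)*6 = (-9 + 0)*6 = -9*6 = -54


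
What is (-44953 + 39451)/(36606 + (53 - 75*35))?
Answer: -393/2431 ≈ -0.16166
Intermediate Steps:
(-44953 + 39451)/(36606 + (53 - 75*35)) = -5502/(36606 + (53 - 2625)) = -5502/(36606 - 2572) = -5502/34034 = -5502*1/34034 = -393/2431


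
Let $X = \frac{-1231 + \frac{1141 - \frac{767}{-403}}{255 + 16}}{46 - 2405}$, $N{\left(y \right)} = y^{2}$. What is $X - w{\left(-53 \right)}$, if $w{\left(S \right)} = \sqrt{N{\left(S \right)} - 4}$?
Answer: $\frac{10306201}{19817959} - \sqrt{2805} \approx -52.442$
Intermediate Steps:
$X = \frac{10306201}{19817959}$ ($X = \frac{-1231 + \frac{1141 - - \frac{59}{31}}{271}}{-2359} = \left(-1231 + \left(1141 + \frac{59}{31}\right) \frac{1}{271}\right) \left(- \frac{1}{2359}\right) = \left(-1231 + \frac{35430}{31} \cdot \frac{1}{271}\right) \left(- \frac{1}{2359}\right) = \left(-1231 + \frac{35430}{8401}\right) \left(- \frac{1}{2359}\right) = \left(- \frac{10306201}{8401}\right) \left(- \frac{1}{2359}\right) = \frac{10306201}{19817959} \approx 0.52004$)
$w{\left(S \right)} = \sqrt{-4 + S^{2}}$ ($w{\left(S \right)} = \sqrt{S^{2} - 4} = \sqrt{-4 + S^{2}}$)
$X - w{\left(-53 \right)} = \frac{10306201}{19817959} - \sqrt{-4 + \left(-53\right)^{2}} = \frac{10306201}{19817959} - \sqrt{-4 + 2809} = \frac{10306201}{19817959} - \sqrt{2805}$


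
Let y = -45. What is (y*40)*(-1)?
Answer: 1800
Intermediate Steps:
(y*40)*(-1) = -45*40*(-1) = -1800*(-1) = 1800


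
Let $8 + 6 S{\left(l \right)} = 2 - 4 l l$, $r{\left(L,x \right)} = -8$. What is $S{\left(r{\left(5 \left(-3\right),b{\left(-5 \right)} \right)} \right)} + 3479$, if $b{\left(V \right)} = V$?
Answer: $\frac{10306}{3} \approx 3435.3$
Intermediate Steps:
$S{\left(l \right)} = -1 - \frac{2 l^{2}}{3}$ ($S{\left(l \right)} = - \frac{4}{3} + \frac{2 - 4 l l}{6} = - \frac{4}{3} + \frac{2 - 4 l^{2}}{6} = - \frac{4}{3} - \left(- \frac{1}{3} + \frac{2 l^{2}}{3}\right) = -1 - \frac{2 l^{2}}{3}$)
$S{\left(r{\left(5 \left(-3\right),b{\left(-5 \right)} \right)} \right)} + 3479 = \left(-1 - \frac{2 \left(-8\right)^{2}}{3}\right) + 3479 = \left(-1 - \frac{128}{3}\right) + 3479 = - \frac{131}{3} + 3479 = \frac{10306}{3}$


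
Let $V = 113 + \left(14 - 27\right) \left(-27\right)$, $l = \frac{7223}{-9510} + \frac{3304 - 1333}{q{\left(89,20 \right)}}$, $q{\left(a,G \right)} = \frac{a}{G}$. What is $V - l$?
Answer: $\frac{18483607}{846390} \approx 21.838$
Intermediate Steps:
$l = \frac{374241353}{846390}$ ($l = \frac{7223}{-9510} + \frac{3304 - 1333}{89 \cdot \frac{1}{20}} = 7223 \left(- \frac{1}{9510}\right) + \frac{3304 - 1333}{89 \cdot \frac{1}{20}} = - \frac{7223}{9510} + \frac{1971}{\frac{89}{20}} = - \frac{7223}{9510} + 1971 \cdot \frac{20}{89} = - \frac{7223}{9510} + \frac{39420}{89} = \frac{374241353}{846390} \approx 442.16$)
$V = 464$ ($V = 113 - -351 = 113 + 351 = 464$)
$V - l = 464 - \frac{374241353}{846390} = \frac{18483607}{846390}$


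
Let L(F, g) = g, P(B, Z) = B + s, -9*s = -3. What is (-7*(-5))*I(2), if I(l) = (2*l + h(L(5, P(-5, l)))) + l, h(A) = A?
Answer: 140/3 ≈ 46.667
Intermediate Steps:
s = ⅓ (s = -⅑*(-3) = ⅓ ≈ 0.33333)
P(B, Z) = ⅓ + B (P(B, Z) = B + ⅓ = ⅓ + B)
I(l) = -14/3 + 3*l (I(l) = (2*l + (⅓ - 5)) + l = (2*l - 14/3) + l = (-14/3 + 2*l) + l = -14/3 + 3*l)
(-7*(-5))*I(2) = (-7*(-5))*(-14/3 + 3*2) = 35*(-14/3 + 6) = 35*(4/3) = 140/3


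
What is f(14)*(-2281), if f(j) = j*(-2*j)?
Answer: 894152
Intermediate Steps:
f(j) = -2*j**2
f(14)*(-2281) = -2*14**2*(-2281) = -2*196*(-2281) = -392*(-2281) = 894152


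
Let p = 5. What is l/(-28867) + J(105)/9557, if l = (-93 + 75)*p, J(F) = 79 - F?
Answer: 109588/275881919 ≈ 0.00039723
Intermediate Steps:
l = -90 (l = (-93 + 75)*5 = -18*5 = -90)
l/(-28867) + J(105)/9557 = -90/(-28867) + (79 - 1*105)/9557 = -90*(-1/28867) + (79 - 105)*(1/9557) = 90/28867 - 26*1/9557 = 90/28867 - 26/9557 = 109588/275881919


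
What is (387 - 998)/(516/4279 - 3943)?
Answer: 2614469/16871581 ≈ 0.15496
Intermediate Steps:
(387 - 998)/(516/4279 - 3943) = -611/(516*(1/4279) - 3943) = -611/(516/4279 - 3943) = -611/(-16871581/4279) = -611*(-4279/16871581) = 2614469/16871581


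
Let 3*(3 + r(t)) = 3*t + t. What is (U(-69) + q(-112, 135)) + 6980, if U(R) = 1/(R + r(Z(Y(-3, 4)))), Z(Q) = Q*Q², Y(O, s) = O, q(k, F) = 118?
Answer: 766583/108 ≈ 7098.0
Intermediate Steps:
Z(Q) = Q³
r(t) = -3 + 4*t/3 (r(t) = -3 + (3*t + t)/3 = -3 + (4*t)/3 = -3 + 4*t/3)
U(R) = 1/(-39 + R) (U(R) = 1/(R + (-3 + (4/3)*(-3)³)) = 1/(R + (-3 + (4/3)*(-27))) = 1/(R + (-3 - 36)) = 1/(R - 39) = 1/(-39 + R))
(U(-69) + q(-112, 135)) + 6980 = (1/(-39 - 69) + 118) + 6980 = (1/(-108) + 118) + 6980 = (-1/108 + 118) + 6980 = 12743/108 + 6980 = 766583/108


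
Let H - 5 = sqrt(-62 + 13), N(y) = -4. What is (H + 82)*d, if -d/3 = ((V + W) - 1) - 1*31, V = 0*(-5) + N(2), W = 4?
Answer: 8352 + 672*I ≈ 8352.0 + 672.0*I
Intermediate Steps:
V = -4 (V = 0*(-5) - 4 = 0 - 4 = -4)
H = 5 + 7*I (H = 5 + sqrt(-62 + 13) = 5 + sqrt(-49) = 5 + 7*I ≈ 5.0 + 7.0*I)
d = 96 (d = -3*(((-4 + 4) - 1) - 1*31) = -3*((0 - 1) - 31) = -3*(-1 - 31) = -3*(-32) = 96)
(H + 82)*d = ((5 + 7*I) + 82)*96 = (87 + 7*I)*96 = 8352 + 672*I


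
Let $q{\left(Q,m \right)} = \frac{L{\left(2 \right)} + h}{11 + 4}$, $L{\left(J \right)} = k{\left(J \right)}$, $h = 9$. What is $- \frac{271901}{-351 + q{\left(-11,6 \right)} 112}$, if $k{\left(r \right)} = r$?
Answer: $\frac{4078515}{4033} \approx 1011.3$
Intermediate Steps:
$L{\left(J \right)} = J$
$q{\left(Q,m \right)} = \frac{11}{15}$ ($q{\left(Q,m \right)} = \frac{2 + 9}{11 + 4} = \frac{11}{15}$)
$- \frac{271901}{-351 + q{\left(-11,6 \right)} 112} = - \frac{271901}{-351 + \frac{11}{15} \cdot 112} = - \frac{271901}{-351 + \frac{1232}{15}} = - \frac{271901}{- \frac{4033}{15}} = \left(-271901\right) \left(- \frac{15}{4033}\right) = \frac{4078515}{4033}$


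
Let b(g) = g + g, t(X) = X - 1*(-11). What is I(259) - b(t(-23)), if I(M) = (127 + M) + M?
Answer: 669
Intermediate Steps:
t(X) = 11 + X (t(X) = X + 11 = 11 + X)
b(g) = 2*g
I(M) = 127 + 2*M
I(259) - b(t(-23)) = (127 + 2*259) - 2*(11 - 23) = (127 + 518) - 2*(-12) = 645 - 1*(-24) = 645 + 24 = 669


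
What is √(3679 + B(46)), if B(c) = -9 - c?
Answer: 2*√906 ≈ 60.200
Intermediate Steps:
√(3679 + B(46)) = √(3679 + (-9 - 1*46)) = √(3679 + (-9 - 46)) = √(3679 - 55) = √3624 = 2*√906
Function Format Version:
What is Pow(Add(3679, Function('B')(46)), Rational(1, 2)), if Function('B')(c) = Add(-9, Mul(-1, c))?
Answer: Mul(2, Pow(906, Rational(1, 2))) ≈ 60.200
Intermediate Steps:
Pow(Add(3679, Function('B')(46)), Rational(1, 2)) = Pow(Add(3679, Add(-9, Mul(-1, 46))), Rational(1, 2)) = Pow(Add(3679, Add(-9, -46)), Rational(1, 2)) = Pow(Add(3679, -55), Rational(1, 2)) = Pow(3624, Rational(1, 2)) = Mul(2, Pow(906, Rational(1, 2)))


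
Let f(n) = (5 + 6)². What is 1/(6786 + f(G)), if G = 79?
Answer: 1/6907 ≈ 0.00014478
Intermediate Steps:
f(n) = 121 (f(n) = 11² = 121)
1/(6786 + f(G)) = 1/(6786 + 121) = 1/6907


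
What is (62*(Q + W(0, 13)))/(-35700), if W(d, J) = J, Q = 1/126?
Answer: -50809/2249100 ≈ -0.022591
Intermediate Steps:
Q = 1/126 ≈ 0.0079365
(62*(Q + W(0, 13)))/(-35700) = (62*(1/126 + 13))/(-35700) = (62*(1639/126))*(-1/35700) = (50809/63)*(-1/35700) = -50809/2249100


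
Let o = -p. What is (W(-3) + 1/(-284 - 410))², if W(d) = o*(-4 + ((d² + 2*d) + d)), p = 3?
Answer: 69338929/481636 ≈ 143.97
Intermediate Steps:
o = -3 (o = -1*3 = -3)
W(d) = 12 - 9*d - 3*d² (W(d) = -3*(-4 + ((d² + 2*d) + d)) = -3*(-4 + (d² + 3*d)) = -3*(-4 + d² + 3*d) = 12 - 9*d - 3*d²)
(W(-3) + 1/(-284 - 410))² = ((12 - 9*(-3) - 3*(-3)²) + 1/(-284 - 410))² = ((12 + 27 - 3*9) + 1/(-694))² = ((12 + 27 - 27) - 1/694)² = (12 - 1/694)² = (8327/694)² = 69338929/481636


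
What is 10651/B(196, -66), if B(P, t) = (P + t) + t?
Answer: 10651/64 ≈ 166.42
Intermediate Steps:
B(P, t) = P + 2*t
10651/B(196, -66) = 10651/(196 + 2*(-66)) = 10651/(196 - 132) = 10651/64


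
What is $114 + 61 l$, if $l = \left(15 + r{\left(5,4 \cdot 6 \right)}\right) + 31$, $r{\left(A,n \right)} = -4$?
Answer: $2676$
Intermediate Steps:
$l = 42$ ($l = \left(15 - 4\right) + 31 = 11 + 31 = 42$)
$114 + 61 l = 114 + 61 \cdot 42 = 114 + 2562 = 2676$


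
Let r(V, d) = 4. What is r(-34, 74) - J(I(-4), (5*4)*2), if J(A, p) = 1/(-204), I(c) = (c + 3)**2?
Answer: 817/204 ≈ 4.0049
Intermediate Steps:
I(c) = (3 + c)**2
J(A, p) = -1/204
r(-34, 74) - J(I(-4), (5*4)*2) = 4 - 1*(-1/204) = 4 + 1/204 = 817/204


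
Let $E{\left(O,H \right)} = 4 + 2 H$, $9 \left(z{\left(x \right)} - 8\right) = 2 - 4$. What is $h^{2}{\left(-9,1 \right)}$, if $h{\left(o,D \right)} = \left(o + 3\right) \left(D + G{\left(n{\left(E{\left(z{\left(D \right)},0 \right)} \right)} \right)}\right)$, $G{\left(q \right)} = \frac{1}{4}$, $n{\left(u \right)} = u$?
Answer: $\frac{225}{4} \approx 56.25$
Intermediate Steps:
$z{\left(x \right)} = \frac{70}{9}$ ($z{\left(x \right)} = 8 + \frac{2 - 4}{9} = 8 + \frac{1}{9} \left(-2\right) = 8 - \frac{2}{9} = \frac{70}{9}$)
$G{\left(q \right)} = \frac{1}{4}$
$h{\left(o,D \right)} = \left(3 + o\right) \left(\frac{1}{4} + D\right)$ ($h{\left(o,D \right)} = \left(o + 3\right) \left(D + \frac{1}{4}\right) = \left(3 + o\right) \left(\frac{1}{4} + D\right)$)
$h^{2}{\left(-9,1 \right)} = \left(\frac{3}{4} + 3 \cdot 1 + \frac{1}{4} \left(-9\right) + 1 \left(-9\right)\right)^{2} = \left(\frac{3}{4} + 3 - \frac{9}{4} - 9\right)^{2} = \left(- \frac{15}{2}\right)^{2} = \frac{225}{4}$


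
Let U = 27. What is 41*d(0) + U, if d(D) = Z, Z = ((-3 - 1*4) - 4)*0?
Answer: 27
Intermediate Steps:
Z = 0 (Z = ((-3 - 4) - 4)*0 = (-7 - 4)*0 = -11*0 = 0)
d(D) = 0
41*d(0) + U = 41*0 + 27 = 0 + 27 = 27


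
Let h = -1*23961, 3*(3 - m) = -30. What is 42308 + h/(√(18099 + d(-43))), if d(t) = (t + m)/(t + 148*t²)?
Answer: 42308 - 23961*√150547249583661/1650683087 ≈ 42130.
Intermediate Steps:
m = 13 (m = 3 - ⅓*(-30) = 3 + 10 = 13)
h = -23961
d(t) = (13 + t)/(t + 148*t²) (d(t) = (t + 13)/(t + 148*t²) = (13 + t)/(t + 148*t²))
42308 + h/(√(18099 + d(-43))) = 42308 - 23961/√(18099 + (13 - 43)/((-43)*(1 + 148*(-43)))) = 42308 - 23961/√(18099 - 1/43*(-30)/(1 - 6364)) = 42308 - 23961/√(18099 - 1/43*(-30)/(-6363)) = 42308 - 23961/√(18099 - 1/43*(-1/6363)*(-30)) = 42308 - 23961/√(18099 - 10/91203) = 42308 - 23961*√150547249583661/1650683087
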